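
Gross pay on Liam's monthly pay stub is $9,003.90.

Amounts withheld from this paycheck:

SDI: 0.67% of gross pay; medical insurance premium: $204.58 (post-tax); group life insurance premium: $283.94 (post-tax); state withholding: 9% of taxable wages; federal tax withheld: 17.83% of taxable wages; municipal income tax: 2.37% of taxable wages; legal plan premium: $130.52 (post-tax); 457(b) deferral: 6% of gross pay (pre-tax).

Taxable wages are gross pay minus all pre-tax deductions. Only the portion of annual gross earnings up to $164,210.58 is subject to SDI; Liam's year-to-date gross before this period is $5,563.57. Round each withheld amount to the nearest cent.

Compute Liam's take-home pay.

$5,312.91

457(b) deferral: $9,003.90 × 0.06 = $540.23
Taxable wages = $9,003.90 − $540.23 = $8,463.67
State withholding: $8,463.67 × 0.09 = $761.73
Municipal income tax: $8,463.67 × 0.0237 = $200.59
Federal tax withheld: $8,463.67 × 0.1783 = $1,509.07
SDI: cap not yet reached, full $9,003.90 is subject → $9,003.90 × 0.0067 = $60.33
Legal plan premium: $130.52
Medical insurance premium: $204.58
Group life insurance premium: $283.94
Total deductions = $540.23 + $761.73 + $200.59 + $1,509.07 + $60.33 + $130.52 + $204.58 + $283.94 = $3,690.99
Net pay = $9,003.90 − $3,690.99 = $5,312.91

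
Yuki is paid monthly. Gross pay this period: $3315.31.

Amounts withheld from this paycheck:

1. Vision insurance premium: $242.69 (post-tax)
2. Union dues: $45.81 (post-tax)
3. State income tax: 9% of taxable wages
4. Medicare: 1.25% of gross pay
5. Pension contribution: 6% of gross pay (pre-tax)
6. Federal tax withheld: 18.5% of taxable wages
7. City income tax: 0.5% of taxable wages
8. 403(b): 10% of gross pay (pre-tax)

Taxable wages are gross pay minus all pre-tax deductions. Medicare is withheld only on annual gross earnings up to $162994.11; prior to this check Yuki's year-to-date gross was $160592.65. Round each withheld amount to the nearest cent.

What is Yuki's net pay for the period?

$1686.58

Pension contribution: $3315.31 × 0.06 = $198.92
403(b): $3315.31 × 0.1 = $331.53
Pre-tax total = $198.92 + $331.53 = $530.45
Taxable wages = $3315.31 − $530.45 = $2784.86
State income tax: $2784.86 × 0.09 = $250.64
City income tax: $2784.86 × 0.005 = $13.92
Federal tax withheld: $2784.86 × 0.185 = $515.20
Medicare: only $162994.11 − $160592.65 = $2401.46 of this check is subject → $2401.46 × 0.0125 = $30.02
Vision insurance premium: $242.69
Union dues: $45.81
Total deductions = $198.92 + $331.53 + $250.64 + $13.92 + $515.20 + $30.02 + $242.69 + $45.81 = $1628.73
Net pay = $3315.31 − $1628.73 = $1686.58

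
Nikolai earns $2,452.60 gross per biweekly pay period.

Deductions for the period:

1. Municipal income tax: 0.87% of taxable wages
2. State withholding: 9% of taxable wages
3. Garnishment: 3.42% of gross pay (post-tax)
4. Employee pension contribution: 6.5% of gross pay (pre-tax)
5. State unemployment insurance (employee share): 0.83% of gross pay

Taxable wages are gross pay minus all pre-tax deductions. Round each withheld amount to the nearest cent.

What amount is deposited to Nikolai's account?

$1,962.60

Employee pension contribution: $2,452.60 × 0.065 = $159.42
Taxable wages = $2,452.60 − $159.42 = $2,293.18
State withholding: $2,293.18 × 0.09 = $206.39
Municipal income tax: $2,293.18 × 0.0087 = $19.95
State unemployment insurance (employee share): $2,452.60 × 0.0083 = $20.36
Garnishment: $2,452.60 × 0.0342 = $83.88
Total deductions = $159.42 + $206.39 + $19.95 + $20.36 + $83.88 = $490.00
Net pay = $2,452.60 − $490.00 = $1,962.60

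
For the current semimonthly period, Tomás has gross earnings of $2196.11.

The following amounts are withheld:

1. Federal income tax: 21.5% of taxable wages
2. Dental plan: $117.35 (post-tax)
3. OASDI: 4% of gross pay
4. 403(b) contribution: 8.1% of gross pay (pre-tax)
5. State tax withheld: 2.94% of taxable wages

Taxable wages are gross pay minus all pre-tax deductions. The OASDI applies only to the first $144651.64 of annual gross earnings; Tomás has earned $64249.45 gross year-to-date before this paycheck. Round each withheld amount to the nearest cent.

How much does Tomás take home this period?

$1319.78

403(b) contribution: $2196.11 × 0.081 = $177.88
Taxable wages = $2196.11 − $177.88 = $2018.23
State tax withheld: $2018.23 × 0.0294 = $59.34
Federal income tax: $2018.23 × 0.215 = $433.92
OASDI: cap not yet reached, full $2196.11 is subject → $2196.11 × 0.04 = $87.84
Dental plan: $117.35
Total deductions = $177.88 + $59.34 + $433.92 + $87.84 + $117.35 = $876.33
Net pay = $2196.11 − $876.33 = $1319.78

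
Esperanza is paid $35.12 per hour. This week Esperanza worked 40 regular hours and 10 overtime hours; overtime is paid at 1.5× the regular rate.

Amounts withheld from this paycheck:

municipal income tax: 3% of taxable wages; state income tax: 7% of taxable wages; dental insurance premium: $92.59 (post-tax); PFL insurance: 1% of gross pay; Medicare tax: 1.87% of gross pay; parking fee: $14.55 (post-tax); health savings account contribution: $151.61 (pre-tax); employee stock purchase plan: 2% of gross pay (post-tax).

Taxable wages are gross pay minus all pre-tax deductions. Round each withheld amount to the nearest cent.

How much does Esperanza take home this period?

$1,400.78

Regular pay: 40 × $35.12 = $1,404.80
Overtime pay: 10 × $35.12 × 1.5 = $526.80
Gross pay = $1,404.80 + $526.80 = $1,931.60
Health savings account contribution: $151.61
Taxable wages = $1,931.60 − $151.61 = $1,779.99
Municipal income tax: $1,779.99 × 0.03 = $53.40
State income tax: $1,779.99 × 0.07 = $124.60
Medicare tax: $1,931.60 × 0.0187 = $36.12
PFL insurance: $1,931.60 × 0.01 = $19.32
Dental insurance premium: $92.59
Employee stock purchase plan: $1,931.60 × 0.02 = $38.63
Parking fee: $14.55
Total deductions = $151.61 + $53.40 + $124.60 + $36.12 + $19.32 + $92.59 + $38.63 + $14.55 = $530.82
Net pay = $1,931.60 − $530.82 = $1,400.78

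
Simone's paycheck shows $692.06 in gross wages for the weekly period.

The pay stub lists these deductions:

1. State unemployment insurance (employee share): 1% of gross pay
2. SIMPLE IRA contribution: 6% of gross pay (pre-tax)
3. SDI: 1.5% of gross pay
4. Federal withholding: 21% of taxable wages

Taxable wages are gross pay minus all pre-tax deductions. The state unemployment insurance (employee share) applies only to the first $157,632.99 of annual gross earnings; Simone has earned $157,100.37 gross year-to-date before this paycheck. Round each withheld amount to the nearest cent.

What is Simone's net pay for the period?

$498.22

SIMPLE IRA contribution: $692.06 × 0.06 = $41.52
Taxable wages = $692.06 − $41.52 = $650.54
Federal withholding: $650.54 × 0.21 = $136.61
SDI: $692.06 × 0.015 = $10.38
State unemployment insurance (employee share): only $157,632.99 − $157,100.37 = $532.62 of this check is subject → $532.62 × 0.01 = $5.33
Total deductions = $41.52 + $136.61 + $10.38 + $5.33 = $193.84
Net pay = $692.06 − $193.84 = $498.22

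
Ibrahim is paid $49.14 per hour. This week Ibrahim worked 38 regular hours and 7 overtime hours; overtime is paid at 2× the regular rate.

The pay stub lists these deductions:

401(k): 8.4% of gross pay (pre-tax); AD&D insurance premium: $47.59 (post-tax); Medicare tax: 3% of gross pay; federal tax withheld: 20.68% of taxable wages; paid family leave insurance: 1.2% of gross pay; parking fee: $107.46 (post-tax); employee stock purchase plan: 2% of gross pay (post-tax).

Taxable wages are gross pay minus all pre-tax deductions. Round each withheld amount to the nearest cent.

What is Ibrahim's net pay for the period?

Regular pay: 38 × $49.14 = $1,867.32
Overtime pay: 7 × $49.14 × 2 = $687.96
Gross pay = $1,867.32 + $687.96 = $2,555.28
401(k): $2,555.28 × 0.084 = $214.64
Taxable wages = $2,555.28 − $214.64 = $2,340.64
Federal tax withheld: $2,340.64 × 0.2068 = $484.04
Paid family leave insurance: $2,555.28 × 0.012 = $30.66
Medicare tax: $2,555.28 × 0.03 = $76.66
Parking fee: $107.46
AD&D insurance premium: $47.59
Employee stock purchase plan: $2,555.28 × 0.02 = $51.11
Total deductions = $214.64 + $484.04 + $30.66 + $76.66 + $107.46 + $47.59 + $51.11 = $1,012.16
Net pay = $2,555.28 − $1,012.16 = $1,543.12

$1,543.12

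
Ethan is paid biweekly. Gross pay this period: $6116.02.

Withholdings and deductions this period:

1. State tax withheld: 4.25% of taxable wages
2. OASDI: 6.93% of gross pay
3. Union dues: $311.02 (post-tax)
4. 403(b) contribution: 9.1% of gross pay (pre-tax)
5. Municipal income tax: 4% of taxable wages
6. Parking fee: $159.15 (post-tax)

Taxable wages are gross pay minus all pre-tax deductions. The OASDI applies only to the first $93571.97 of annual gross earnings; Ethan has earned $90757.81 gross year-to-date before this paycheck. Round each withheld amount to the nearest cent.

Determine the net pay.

$4435.61

403(b) contribution: $6116.02 × 0.091 = $556.56
Taxable wages = $6116.02 − $556.56 = $5559.46
State tax withheld: $5559.46 × 0.0425 = $236.28
Municipal income tax: $5559.46 × 0.04 = $222.38
OASDI: only $93571.97 − $90757.81 = $2814.16 of this check is subject → $2814.16 × 0.0693 = $195.02
Union dues: $311.02
Parking fee: $159.15
Total deductions = $556.56 + $236.28 + $222.38 + $195.02 + $311.02 + $159.15 = $1680.41
Net pay = $6116.02 − $1680.41 = $4435.61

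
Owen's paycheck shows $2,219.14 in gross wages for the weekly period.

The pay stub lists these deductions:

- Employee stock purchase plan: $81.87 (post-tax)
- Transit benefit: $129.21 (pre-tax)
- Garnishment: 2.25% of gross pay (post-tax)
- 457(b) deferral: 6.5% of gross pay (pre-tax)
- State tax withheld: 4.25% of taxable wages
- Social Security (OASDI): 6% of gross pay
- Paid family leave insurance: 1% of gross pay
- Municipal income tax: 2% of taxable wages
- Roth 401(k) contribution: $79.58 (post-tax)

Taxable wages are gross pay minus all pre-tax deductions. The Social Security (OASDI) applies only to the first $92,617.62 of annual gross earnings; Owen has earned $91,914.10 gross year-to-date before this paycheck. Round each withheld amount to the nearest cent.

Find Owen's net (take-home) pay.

Transit benefit: $129.21
457(b) deferral: $2,219.14 × 0.065 = $144.24
Pre-tax total = $129.21 + $144.24 = $273.45
Taxable wages = $2,219.14 − $273.45 = $1,945.69
Municipal income tax: $1,945.69 × 0.02 = $38.91
State tax withheld: $1,945.69 × 0.0425 = $82.69
Paid family leave insurance: $2,219.14 × 0.01 = $22.19
Social Security (OASDI): only $92,617.62 − $91,914.10 = $703.52 of this check is subject → $703.52 × 0.06 = $42.21
Roth 401(k) contribution: $79.58
Employee stock purchase plan: $81.87
Garnishment: $2,219.14 × 0.0225 = $49.93
Total deductions = $129.21 + $144.24 + $38.91 + $82.69 + $22.19 + $42.21 + $79.58 + $81.87 + $49.93 = $670.83
Net pay = $2,219.14 − $670.83 = $1,548.31

$1,548.31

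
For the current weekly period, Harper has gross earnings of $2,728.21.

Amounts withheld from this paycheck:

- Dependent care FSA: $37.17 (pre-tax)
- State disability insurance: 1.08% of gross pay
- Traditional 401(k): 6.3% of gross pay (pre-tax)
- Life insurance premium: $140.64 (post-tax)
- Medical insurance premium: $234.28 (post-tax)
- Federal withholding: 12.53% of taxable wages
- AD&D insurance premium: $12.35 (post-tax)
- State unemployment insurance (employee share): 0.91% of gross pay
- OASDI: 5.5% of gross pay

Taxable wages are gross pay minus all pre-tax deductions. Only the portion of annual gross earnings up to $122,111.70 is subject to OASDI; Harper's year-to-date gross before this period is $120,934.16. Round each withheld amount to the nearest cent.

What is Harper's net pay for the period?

Traditional 401(k): $2,728.21 × 0.063 = $171.88
Dependent care FSA: $37.17
Pre-tax total = $171.88 + $37.17 = $209.05
Taxable wages = $2,728.21 − $209.05 = $2,519.16
Federal withholding: $2,519.16 × 0.1253 = $315.65
State unemployment insurance (employee share): $2,728.21 × 0.0091 = $24.83
OASDI: only $122,111.70 − $120,934.16 = $1,177.54 of this check is subject → $1,177.54 × 0.055 = $64.76
State disability insurance: $2,728.21 × 0.0108 = $29.46
AD&D insurance premium: $12.35
Life insurance premium: $140.64
Medical insurance premium: $234.28
Total deductions = $171.88 + $37.17 + $315.65 + $24.83 + $64.76 + $29.46 + $12.35 + $140.64 + $234.28 = $1,031.02
Net pay = $2,728.21 − $1,031.02 = $1,697.19

$1,697.19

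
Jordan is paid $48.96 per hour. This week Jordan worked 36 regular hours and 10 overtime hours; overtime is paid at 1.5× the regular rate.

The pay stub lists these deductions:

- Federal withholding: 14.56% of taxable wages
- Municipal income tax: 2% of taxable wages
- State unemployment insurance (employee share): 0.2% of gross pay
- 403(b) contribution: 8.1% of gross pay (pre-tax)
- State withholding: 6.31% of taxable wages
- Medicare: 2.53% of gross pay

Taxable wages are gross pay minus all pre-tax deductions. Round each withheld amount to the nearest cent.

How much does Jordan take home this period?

Regular pay: 36 × $48.96 = $1,762.56
Overtime pay: 10 × $48.96 × 1.5 = $734.40
Gross pay = $1,762.56 + $734.40 = $2,496.96
403(b) contribution: $2,496.96 × 0.081 = $202.25
Taxable wages = $2,496.96 − $202.25 = $2,294.71
Federal withholding: $2,294.71 × 0.1456 = $334.11
State withholding: $2,294.71 × 0.0631 = $144.80
Municipal income tax: $2,294.71 × 0.02 = $45.89
Medicare: $2,496.96 × 0.0253 = $63.17
State unemployment insurance (employee share): $2,496.96 × 0.002 = $4.99
Total deductions = $202.25 + $334.11 + $144.80 + $45.89 + $63.17 + $4.99 = $795.21
Net pay = $2,496.96 − $795.21 = $1,701.75

$1,701.75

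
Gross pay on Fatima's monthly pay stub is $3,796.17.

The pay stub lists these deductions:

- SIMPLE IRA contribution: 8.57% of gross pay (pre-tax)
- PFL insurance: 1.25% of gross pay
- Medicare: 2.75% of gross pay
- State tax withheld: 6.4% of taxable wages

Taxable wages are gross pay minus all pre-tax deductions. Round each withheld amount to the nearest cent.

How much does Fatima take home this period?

$3,096.87

SIMPLE IRA contribution: $3,796.17 × 0.0857 = $325.33
Taxable wages = $3,796.17 − $325.33 = $3,470.84
State tax withheld: $3,470.84 × 0.064 = $222.13
PFL insurance: $3,796.17 × 0.0125 = $47.45
Medicare: $3,796.17 × 0.0275 = $104.39
Total deductions = $325.33 + $222.13 + $47.45 + $104.39 = $699.30
Net pay = $3,796.17 − $699.30 = $3,096.87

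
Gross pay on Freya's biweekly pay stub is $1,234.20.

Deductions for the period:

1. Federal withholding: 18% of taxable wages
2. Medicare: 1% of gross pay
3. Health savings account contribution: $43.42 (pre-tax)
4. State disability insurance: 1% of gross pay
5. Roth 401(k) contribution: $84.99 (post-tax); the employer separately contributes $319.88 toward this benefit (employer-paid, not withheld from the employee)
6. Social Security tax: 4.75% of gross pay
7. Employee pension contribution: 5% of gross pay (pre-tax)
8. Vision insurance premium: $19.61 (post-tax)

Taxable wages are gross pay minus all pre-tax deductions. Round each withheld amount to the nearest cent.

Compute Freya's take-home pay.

$737.94

Health savings account contribution: $43.42
Employee pension contribution: $1,234.20 × 0.05 = $61.71
Pre-tax total = $43.42 + $61.71 = $105.13
Taxable wages = $1,234.20 − $105.13 = $1,129.07
Federal withholding: $1,129.07 × 0.18 = $203.23
State disability insurance: $1,234.20 × 0.01 = $12.34
Social Security tax: $1,234.20 × 0.0475 = $58.62
Medicare: $1,234.20 × 0.01 = $12.34
Roth 401(k) contribution: $84.99
Vision insurance premium: $19.61
(Employer's $319.88 toward Roth 401(k) contribution is not withheld from the employee.)
Total deductions = $43.42 + $61.71 + $203.23 + $12.34 + $58.62 + $12.34 + $84.99 + $19.61 = $496.26
Net pay = $1,234.20 − $496.26 = $737.94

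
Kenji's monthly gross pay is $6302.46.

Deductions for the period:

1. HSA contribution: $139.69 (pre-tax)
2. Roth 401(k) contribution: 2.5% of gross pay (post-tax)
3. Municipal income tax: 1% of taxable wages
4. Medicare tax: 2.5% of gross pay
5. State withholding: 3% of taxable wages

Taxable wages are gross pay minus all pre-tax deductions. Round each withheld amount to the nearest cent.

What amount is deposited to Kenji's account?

HSA contribution: $139.69
Taxable wages = $6302.46 − $139.69 = $6162.77
State withholding: $6162.77 × 0.03 = $184.88
Municipal income tax: $6162.77 × 0.01 = $61.63
Medicare tax: $6302.46 × 0.025 = $157.56
Roth 401(k) contribution: $6302.46 × 0.025 = $157.56
Total deductions = $139.69 + $184.88 + $61.63 + $157.56 + $157.56 = $701.32
Net pay = $6302.46 − $701.32 = $5601.14

$5601.14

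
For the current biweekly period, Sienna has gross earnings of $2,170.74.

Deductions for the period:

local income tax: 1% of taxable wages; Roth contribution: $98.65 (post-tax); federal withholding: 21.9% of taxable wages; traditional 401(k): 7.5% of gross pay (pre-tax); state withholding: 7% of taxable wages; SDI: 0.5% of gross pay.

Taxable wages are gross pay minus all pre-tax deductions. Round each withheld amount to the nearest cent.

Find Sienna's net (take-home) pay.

$1,298.05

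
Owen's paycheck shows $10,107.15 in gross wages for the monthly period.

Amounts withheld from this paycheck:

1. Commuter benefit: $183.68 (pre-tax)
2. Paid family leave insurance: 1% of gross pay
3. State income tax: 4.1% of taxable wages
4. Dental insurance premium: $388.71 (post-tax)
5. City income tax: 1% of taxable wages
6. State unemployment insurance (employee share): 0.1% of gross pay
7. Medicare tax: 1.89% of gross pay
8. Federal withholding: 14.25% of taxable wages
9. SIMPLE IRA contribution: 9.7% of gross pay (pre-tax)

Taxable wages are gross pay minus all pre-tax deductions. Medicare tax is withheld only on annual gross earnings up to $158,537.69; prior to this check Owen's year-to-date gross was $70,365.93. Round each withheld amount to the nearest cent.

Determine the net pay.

$6,521.67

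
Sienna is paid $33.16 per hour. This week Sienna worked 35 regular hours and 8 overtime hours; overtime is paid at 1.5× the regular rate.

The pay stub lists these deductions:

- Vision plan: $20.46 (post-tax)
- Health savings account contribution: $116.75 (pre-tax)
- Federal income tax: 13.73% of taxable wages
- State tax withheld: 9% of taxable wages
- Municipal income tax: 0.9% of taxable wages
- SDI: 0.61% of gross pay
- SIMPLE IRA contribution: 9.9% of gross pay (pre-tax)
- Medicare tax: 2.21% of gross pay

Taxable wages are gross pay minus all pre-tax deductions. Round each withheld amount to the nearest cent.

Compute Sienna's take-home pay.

$918.84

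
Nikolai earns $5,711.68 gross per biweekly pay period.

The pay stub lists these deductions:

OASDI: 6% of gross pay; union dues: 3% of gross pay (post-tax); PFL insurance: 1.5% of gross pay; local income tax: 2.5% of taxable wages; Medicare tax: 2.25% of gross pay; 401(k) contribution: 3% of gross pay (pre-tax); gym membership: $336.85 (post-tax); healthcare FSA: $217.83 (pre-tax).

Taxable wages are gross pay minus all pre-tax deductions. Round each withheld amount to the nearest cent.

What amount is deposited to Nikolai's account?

$4,124.35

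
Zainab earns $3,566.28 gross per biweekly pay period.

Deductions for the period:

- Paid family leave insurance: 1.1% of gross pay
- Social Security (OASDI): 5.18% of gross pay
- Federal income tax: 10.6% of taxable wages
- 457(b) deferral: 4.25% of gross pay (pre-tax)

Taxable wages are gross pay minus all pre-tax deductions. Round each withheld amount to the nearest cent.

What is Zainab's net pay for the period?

457(b) deferral: $3,566.28 × 0.0425 = $151.57
Taxable wages = $3,566.28 − $151.57 = $3,414.71
Federal income tax: $3,414.71 × 0.106 = $361.96
Social Security (OASDI): $3,566.28 × 0.0518 = $184.73
Paid family leave insurance: $3,566.28 × 0.011 = $39.23
Total deductions = $151.57 + $361.96 + $184.73 + $39.23 = $737.49
Net pay = $3,566.28 − $737.49 = $2,828.79

$2,828.79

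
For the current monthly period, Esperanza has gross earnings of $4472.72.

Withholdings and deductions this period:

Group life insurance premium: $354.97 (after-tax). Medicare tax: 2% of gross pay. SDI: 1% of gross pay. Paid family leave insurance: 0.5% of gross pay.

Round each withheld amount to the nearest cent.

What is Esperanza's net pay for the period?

Medicare tax: $4472.72 × 0.02 = $89.45
Paid family leave insurance: $4472.72 × 0.005 = $22.36
SDI: $4472.72 × 0.01 = $44.73
Group life insurance premium: $354.97
Total deductions = $89.45 + $22.36 + $44.73 + $354.97 = $511.51
Net pay = $4472.72 − $511.51 = $3961.21

$3961.21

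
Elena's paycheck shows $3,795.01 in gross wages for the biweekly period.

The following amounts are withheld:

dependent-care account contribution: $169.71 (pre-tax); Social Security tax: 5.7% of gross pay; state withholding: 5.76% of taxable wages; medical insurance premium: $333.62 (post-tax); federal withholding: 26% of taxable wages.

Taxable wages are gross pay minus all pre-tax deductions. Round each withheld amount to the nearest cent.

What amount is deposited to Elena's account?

$1,923.96

Dependent-care account contribution: $169.71
Taxable wages = $3,795.01 − $169.71 = $3,625.30
Federal withholding: $3,625.30 × 0.26 = $942.58
State withholding: $3,625.30 × 0.0576 = $208.82
Social Security tax: $3,795.01 × 0.057 = $216.32
Medical insurance premium: $333.62
Total deductions = $169.71 + $942.58 + $208.82 + $216.32 + $333.62 = $1,871.05
Net pay = $3,795.01 − $1,871.05 = $1,923.96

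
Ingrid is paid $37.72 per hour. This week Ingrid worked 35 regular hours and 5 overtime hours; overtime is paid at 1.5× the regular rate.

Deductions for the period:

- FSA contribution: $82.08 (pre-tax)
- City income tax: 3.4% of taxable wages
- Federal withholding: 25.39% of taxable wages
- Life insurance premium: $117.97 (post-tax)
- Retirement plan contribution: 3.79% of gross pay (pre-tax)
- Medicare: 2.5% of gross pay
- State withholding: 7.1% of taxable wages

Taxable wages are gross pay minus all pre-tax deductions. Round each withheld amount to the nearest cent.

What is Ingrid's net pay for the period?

Regular pay: 35 × $37.72 = $1,320.20
Overtime pay: 5 × $37.72 × 1.5 = $282.90
Gross pay = $1,320.20 + $282.90 = $1,603.10
Retirement plan contribution: $1,603.10 × 0.0379 = $60.76
FSA contribution: $82.08
Pre-tax total = $60.76 + $82.08 = $142.84
Taxable wages = $1,603.10 − $142.84 = $1,460.26
State withholding: $1,460.26 × 0.071 = $103.68
Federal withholding: $1,460.26 × 0.2539 = $370.76
City income tax: $1,460.26 × 0.034 = $49.65
Medicare: $1,603.10 × 0.025 = $40.08
Life insurance premium: $117.97
Total deductions = $60.76 + $82.08 + $103.68 + $370.76 + $49.65 + $40.08 + $117.97 = $824.98
Net pay = $1,603.10 − $824.98 = $778.12

$778.12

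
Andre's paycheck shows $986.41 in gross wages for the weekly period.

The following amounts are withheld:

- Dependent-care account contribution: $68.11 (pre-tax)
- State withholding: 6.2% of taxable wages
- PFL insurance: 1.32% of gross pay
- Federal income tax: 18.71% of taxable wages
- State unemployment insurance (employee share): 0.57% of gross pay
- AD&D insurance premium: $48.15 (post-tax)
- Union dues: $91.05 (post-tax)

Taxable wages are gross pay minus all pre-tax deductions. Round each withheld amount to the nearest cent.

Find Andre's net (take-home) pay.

$531.72

Dependent-care account contribution: $68.11
Taxable wages = $986.41 − $68.11 = $918.30
State withholding: $918.30 × 0.062 = $56.93
Federal income tax: $918.30 × 0.1871 = $171.81
State unemployment insurance (employee share): $986.41 × 0.0057 = $5.62
PFL insurance: $986.41 × 0.0132 = $13.02
AD&D insurance premium: $48.15
Union dues: $91.05
Total deductions = $68.11 + $56.93 + $171.81 + $5.62 + $13.02 + $48.15 + $91.05 = $454.69
Net pay = $986.41 − $454.69 = $531.72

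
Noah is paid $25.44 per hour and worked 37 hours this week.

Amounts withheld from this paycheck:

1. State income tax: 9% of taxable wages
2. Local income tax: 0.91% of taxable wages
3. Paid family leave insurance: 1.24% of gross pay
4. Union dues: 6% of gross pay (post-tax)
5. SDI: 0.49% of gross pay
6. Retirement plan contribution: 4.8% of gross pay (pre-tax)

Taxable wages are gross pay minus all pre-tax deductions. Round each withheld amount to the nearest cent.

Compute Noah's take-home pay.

Gross pay: 37 × $25.44 = $941.28
Retirement plan contribution: $941.28 × 0.048 = $45.18
Taxable wages = $941.28 − $45.18 = $896.10
State income tax: $896.10 × 0.09 = $80.65
Local income tax: $896.10 × 0.0091 = $8.15
Paid family leave insurance: $941.28 × 0.0124 = $11.67
SDI: $941.28 × 0.0049 = $4.61
Union dues: $941.28 × 0.06 = $56.48
Total deductions = $45.18 + $80.65 + $8.15 + $11.67 + $4.61 + $56.48 = $206.74
Net pay = $941.28 − $206.74 = $734.54

$734.54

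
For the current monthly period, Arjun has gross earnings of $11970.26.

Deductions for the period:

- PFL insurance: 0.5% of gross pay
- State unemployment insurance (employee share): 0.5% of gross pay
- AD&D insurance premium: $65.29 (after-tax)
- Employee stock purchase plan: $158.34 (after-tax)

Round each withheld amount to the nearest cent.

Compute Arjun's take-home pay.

PFL insurance: $11970.26 × 0.005 = $59.85
State unemployment insurance (employee share): $11970.26 × 0.005 = $59.85
Employee stock purchase plan: $158.34
AD&D insurance premium: $65.29
Total deductions = $59.85 + $59.85 + $158.34 + $65.29 = $343.33
Net pay = $11970.26 − $343.33 = $11626.93

$11626.93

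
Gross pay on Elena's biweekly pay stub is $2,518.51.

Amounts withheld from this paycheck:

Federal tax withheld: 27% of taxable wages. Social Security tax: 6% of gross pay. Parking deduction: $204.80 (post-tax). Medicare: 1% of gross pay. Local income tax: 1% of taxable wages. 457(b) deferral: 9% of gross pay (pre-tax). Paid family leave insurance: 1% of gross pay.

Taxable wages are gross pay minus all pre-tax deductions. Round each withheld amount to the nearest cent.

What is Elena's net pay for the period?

$1,243.83

457(b) deferral: $2,518.51 × 0.09 = $226.67
Taxable wages = $2,518.51 − $226.67 = $2,291.84
Federal tax withheld: $2,291.84 × 0.27 = $618.80
Local income tax: $2,291.84 × 0.01 = $22.92
Paid family leave insurance: $2,518.51 × 0.01 = $25.19
Social Security tax: $2,518.51 × 0.06 = $151.11
Medicare: $2,518.51 × 0.01 = $25.19
Parking deduction: $204.80
Total deductions = $226.67 + $618.80 + $22.92 + $25.19 + $151.11 + $25.19 + $204.80 = $1,274.68
Net pay = $2,518.51 − $1,274.68 = $1,243.83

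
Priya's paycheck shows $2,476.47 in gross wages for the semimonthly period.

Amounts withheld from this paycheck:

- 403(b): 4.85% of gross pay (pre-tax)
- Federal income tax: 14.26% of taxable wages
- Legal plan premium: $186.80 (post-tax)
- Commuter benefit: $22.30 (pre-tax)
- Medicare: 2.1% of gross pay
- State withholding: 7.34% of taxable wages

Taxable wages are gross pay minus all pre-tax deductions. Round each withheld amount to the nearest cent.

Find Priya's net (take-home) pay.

Commuter benefit: $22.30
403(b): $2,476.47 × 0.0485 = $120.11
Pre-tax total = $22.30 + $120.11 = $142.41
Taxable wages = $2,476.47 − $142.41 = $2,334.06
Federal income tax: $2,334.06 × 0.1426 = $332.84
State withholding: $2,334.06 × 0.0734 = $171.32
Medicare: $2,476.47 × 0.021 = $52.01
Legal plan premium: $186.80
Total deductions = $22.30 + $120.11 + $332.84 + $171.32 + $52.01 + $186.80 = $885.38
Net pay = $2,476.47 − $885.38 = $1,591.09

$1,591.09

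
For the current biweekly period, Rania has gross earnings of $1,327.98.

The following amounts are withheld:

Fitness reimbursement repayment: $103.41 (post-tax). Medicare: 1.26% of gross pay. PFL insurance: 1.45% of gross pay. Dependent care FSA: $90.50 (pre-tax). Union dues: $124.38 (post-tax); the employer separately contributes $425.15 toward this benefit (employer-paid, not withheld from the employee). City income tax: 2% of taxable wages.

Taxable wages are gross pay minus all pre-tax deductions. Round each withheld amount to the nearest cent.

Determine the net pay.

Dependent care FSA: $90.50
Taxable wages = $1,327.98 − $90.50 = $1,237.48
City income tax: $1,237.48 × 0.02 = $24.75
Medicare: $1,327.98 × 0.0126 = $16.73
PFL insurance: $1,327.98 × 0.0145 = $19.26
Union dues: $124.38
Fitness reimbursement repayment: $103.41
(Employer's $425.15 toward union dues is not withheld from the employee.)
Total deductions = $90.50 + $24.75 + $16.73 + $19.26 + $124.38 + $103.41 = $379.03
Net pay = $1,327.98 − $379.03 = $948.95

$948.95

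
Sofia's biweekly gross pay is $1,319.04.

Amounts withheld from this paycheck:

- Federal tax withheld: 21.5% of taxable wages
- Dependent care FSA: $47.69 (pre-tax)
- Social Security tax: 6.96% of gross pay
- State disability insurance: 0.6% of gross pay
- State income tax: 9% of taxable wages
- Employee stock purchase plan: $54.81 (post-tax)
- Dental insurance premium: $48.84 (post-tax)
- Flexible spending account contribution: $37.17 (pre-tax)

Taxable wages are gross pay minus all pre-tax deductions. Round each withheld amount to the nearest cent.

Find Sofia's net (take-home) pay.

$654.38

Dependent care FSA: $47.69
Flexible spending account contribution: $37.17
Pre-tax total = $47.69 + $37.17 = $84.86
Taxable wages = $1,319.04 − $84.86 = $1,234.18
State income tax: $1,234.18 × 0.09 = $111.08
Federal tax withheld: $1,234.18 × 0.215 = $265.35
Social Security tax: $1,319.04 × 0.0696 = $91.81
State disability insurance: $1,319.04 × 0.006 = $7.91
Dental insurance premium: $48.84
Employee stock purchase plan: $54.81
Total deductions = $47.69 + $37.17 + $111.08 + $265.35 + $91.81 + $7.91 + $48.84 + $54.81 = $664.66
Net pay = $1,319.04 − $664.66 = $654.38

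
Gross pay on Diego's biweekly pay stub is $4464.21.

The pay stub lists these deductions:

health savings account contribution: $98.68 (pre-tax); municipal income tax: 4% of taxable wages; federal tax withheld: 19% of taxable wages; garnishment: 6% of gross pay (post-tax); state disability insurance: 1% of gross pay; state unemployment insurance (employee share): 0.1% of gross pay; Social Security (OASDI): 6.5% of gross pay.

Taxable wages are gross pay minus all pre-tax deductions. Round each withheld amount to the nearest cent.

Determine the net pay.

$2754.34

Health savings account contribution: $98.68
Taxable wages = $4464.21 − $98.68 = $4365.53
Federal tax withheld: $4365.53 × 0.19 = $829.45
Municipal income tax: $4365.53 × 0.04 = $174.62
Social Security (OASDI): $4464.21 × 0.065 = $290.17
State disability insurance: $4464.21 × 0.01 = $44.64
State unemployment insurance (employee share): $4464.21 × 0.001 = $4.46
Garnishment: $4464.21 × 0.06 = $267.85
Total deductions = $98.68 + $829.45 + $174.62 + $290.17 + $44.64 + $4.46 + $267.85 = $1709.87
Net pay = $4464.21 − $1709.87 = $2754.34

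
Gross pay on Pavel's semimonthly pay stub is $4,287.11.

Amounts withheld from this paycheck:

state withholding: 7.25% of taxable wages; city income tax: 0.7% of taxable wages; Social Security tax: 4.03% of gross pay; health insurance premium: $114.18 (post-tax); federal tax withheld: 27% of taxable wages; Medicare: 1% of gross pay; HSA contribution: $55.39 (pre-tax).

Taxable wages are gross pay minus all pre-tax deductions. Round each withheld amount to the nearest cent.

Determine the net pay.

$2,422.92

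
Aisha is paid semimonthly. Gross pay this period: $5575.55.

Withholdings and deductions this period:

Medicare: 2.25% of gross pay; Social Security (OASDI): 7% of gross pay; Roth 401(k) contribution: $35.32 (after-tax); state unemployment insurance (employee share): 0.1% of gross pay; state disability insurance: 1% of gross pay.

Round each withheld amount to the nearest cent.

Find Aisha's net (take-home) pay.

State disability insurance: $5575.55 × 0.01 = $55.76
Social Security (OASDI): $5575.55 × 0.07 = $390.29
State unemployment insurance (employee share): $5575.55 × 0.001 = $5.58
Medicare: $5575.55 × 0.0225 = $125.45
Roth 401(k) contribution: $35.32
Total deductions = $55.76 + $390.29 + $5.58 + $125.45 + $35.32 = $612.40
Net pay = $5575.55 − $612.40 = $4963.15

$4963.15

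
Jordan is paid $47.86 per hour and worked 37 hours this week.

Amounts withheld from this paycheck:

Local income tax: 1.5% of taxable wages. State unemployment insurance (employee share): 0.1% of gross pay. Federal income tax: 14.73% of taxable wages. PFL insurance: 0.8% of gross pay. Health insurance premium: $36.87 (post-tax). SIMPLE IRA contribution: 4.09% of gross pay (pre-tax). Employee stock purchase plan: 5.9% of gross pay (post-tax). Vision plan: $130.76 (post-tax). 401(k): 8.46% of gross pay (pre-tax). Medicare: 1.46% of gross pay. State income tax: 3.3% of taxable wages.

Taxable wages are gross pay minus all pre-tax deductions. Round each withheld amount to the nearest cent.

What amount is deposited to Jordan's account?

Gross pay: 37 × $47.86 = $1,770.82
SIMPLE IRA contribution: $1,770.82 × 0.0409 = $72.43
401(k): $1,770.82 × 0.0846 = $149.81
Pre-tax total = $72.43 + $149.81 = $222.24
Taxable wages = $1,770.82 − $222.24 = $1,548.58
Local income tax: $1,548.58 × 0.015 = $23.23
Federal income tax: $1,548.58 × 0.1473 = $228.11
State income tax: $1,548.58 × 0.033 = $51.10
State unemployment insurance (employee share): $1,770.82 × 0.001 = $1.77
PFL insurance: $1,770.82 × 0.008 = $14.17
Medicare: $1,770.82 × 0.0146 = $25.85
Vision plan: $130.76
Employee stock purchase plan: $1,770.82 × 0.059 = $104.48
Health insurance premium: $36.87
Total deductions = $72.43 + $149.81 + $23.23 + $228.11 + $51.10 + $1.77 + $14.17 + $25.85 + $130.76 + $104.48 + $36.87 = $838.58
Net pay = $1,770.82 − $838.58 = $932.24

$932.24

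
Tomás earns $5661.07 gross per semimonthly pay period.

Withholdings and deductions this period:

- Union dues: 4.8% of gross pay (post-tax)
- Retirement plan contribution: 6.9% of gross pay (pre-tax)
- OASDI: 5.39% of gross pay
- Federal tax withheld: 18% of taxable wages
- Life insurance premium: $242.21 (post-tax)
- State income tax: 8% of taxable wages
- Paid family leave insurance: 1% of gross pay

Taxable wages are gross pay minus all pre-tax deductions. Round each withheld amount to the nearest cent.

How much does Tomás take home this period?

$3024.46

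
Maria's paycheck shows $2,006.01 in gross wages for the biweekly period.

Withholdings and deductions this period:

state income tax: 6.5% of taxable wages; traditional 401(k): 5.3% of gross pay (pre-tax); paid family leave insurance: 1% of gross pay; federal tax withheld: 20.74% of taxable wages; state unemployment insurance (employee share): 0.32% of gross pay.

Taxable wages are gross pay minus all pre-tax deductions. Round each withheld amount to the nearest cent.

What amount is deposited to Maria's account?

$1,355.73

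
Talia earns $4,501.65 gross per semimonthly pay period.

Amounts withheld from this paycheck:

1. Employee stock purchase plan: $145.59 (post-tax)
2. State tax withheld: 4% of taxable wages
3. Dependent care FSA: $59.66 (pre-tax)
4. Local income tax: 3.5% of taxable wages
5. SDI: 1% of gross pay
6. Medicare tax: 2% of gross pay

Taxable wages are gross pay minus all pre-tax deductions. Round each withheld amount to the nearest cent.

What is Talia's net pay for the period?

$3,828.20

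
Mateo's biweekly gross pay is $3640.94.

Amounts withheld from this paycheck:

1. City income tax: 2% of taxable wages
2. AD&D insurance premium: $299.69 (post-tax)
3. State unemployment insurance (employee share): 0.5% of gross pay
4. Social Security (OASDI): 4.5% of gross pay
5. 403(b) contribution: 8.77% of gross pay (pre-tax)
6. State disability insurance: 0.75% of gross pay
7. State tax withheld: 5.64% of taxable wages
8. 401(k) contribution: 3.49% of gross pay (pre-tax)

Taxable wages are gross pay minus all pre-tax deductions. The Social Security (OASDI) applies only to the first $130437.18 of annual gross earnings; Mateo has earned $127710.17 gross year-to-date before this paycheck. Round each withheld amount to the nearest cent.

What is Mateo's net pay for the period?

403(b) contribution: $3640.94 × 0.0877 = $319.31
401(k) contribution: $3640.94 × 0.0349 = $127.07
Pre-tax total = $319.31 + $127.07 = $446.38
Taxable wages = $3640.94 − $446.38 = $3194.56
State tax withheld: $3194.56 × 0.0564 = $180.17
City income tax: $3194.56 × 0.02 = $63.89
Social Security (OASDI): only $130437.18 − $127710.17 = $2727.01 of this check is subject → $2727.01 × 0.045 = $122.72
State disability insurance: $3640.94 × 0.0075 = $27.31
State unemployment insurance (employee share): $3640.94 × 0.005 = $18.20
AD&D insurance premium: $299.69
Total deductions = $319.31 + $127.07 + $180.17 + $63.89 + $122.72 + $27.31 + $18.20 + $299.69 = $1158.36
Net pay = $3640.94 − $1158.36 = $2482.58

$2482.58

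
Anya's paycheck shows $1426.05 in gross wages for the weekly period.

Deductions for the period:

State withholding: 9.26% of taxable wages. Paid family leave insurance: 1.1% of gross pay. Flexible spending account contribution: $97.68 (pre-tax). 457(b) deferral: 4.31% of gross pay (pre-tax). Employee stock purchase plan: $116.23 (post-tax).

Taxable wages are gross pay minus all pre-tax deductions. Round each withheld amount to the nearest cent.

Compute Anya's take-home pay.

$1017.67

457(b) deferral: $1426.05 × 0.0431 = $61.46
Flexible spending account contribution: $97.68
Pre-tax total = $61.46 + $97.68 = $159.14
Taxable wages = $1426.05 − $159.14 = $1266.91
State withholding: $1266.91 × 0.0926 = $117.32
Paid family leave insurance: $1426.05 × 0.011 = $15.69
Employee stock purchase plan: $116.23
Total deductions = $61.46 + $97.68 + $117.32 + $15.69 + $116.23 = $408.38
Net pay = $1426.05 − $408.38 = $1017.67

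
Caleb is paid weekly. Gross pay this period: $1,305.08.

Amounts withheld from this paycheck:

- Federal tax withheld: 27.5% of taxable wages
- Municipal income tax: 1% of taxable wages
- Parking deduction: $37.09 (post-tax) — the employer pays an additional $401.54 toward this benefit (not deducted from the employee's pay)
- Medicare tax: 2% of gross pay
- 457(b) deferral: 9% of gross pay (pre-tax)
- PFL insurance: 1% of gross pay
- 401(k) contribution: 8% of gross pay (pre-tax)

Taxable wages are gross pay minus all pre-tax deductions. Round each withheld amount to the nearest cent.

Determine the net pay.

$698.26

457(b) deferral: $1,305.08 × 0.09 = $117.46
401(k) contribution: $1,305.08 × 0.08 = $104.41
Pre-tax total = $117.46 + $104.41 = $221.87
Taxable wages = $1,305.08 − $221.87 = $1,083.21
Municipal income tax: $1,083.21 × 0.01 = $10.83
Federal tax withheld: $1,083.21 × 0.275 = $297.88
PFL insurance: $1,305.08 × 0.01 = $13.05
Medicare tax: $1,305.08 × 0.02 = $26.10
Parking deduction: $37.09
(Employer's $401.54 toward parking deduction is not withheld from the employee.)
Total deductions = $117.46 + $104.41 + $10.83 + $297.88 + $13.05 + $26.10 + $37.09 = $606.82
Net pay = $1,305.08 − $606.82 = $698.26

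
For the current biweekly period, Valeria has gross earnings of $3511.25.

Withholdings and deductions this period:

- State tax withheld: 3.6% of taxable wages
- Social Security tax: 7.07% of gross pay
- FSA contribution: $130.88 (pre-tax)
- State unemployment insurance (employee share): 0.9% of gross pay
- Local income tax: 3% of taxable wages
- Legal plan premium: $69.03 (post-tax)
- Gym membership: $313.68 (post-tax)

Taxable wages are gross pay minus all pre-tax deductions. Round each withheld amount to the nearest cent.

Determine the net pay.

FSA contribution: $130.88
Taxable wages = $3511.25 − $130.88 = $3380.37
Local income tax: $3380.37 × 0.03 = $101.41
State tax withheld: $3380.37 × 0.036 = $121.69
Social Security tax: $3511.25 × 0.0707 = $248.25
State unemployment insurance (employee share): $3511.25 × 0.009 = $31.60
Gym membership: $313.68
Legal plan premium: $69.03
Total deductions = $130.88 + $101.41 + $121.69 + $248.25 + $31.60 + $313.68 + $69.03 = $1016.54
Net pay = $3511.25 − $1016.54 = $2494.71

$2494.71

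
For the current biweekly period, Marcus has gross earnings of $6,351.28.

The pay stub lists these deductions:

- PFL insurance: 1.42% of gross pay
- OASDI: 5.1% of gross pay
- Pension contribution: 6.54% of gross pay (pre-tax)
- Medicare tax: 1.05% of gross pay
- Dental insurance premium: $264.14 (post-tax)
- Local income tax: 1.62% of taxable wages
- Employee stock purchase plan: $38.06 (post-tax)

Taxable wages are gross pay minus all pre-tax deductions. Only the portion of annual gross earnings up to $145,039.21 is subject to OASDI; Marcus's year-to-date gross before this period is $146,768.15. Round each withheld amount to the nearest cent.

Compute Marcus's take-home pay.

Pension contribution: $6,351.28 × 0.0654 = $415.37
Taxable wages = $6,351.28 − $415.37 = $5,935.91
Local income tax: $5,935.91 × 0.0162 = $96.16
OASDI: annual cap $145,039.21 already reached (YTD $146,768.15), so $0.00
Medicare tax: $6,351.28 × 0.0105 = $66.69
PFL insurance: $6,351.28 × 0.0142 = $90.19
Employee stock purchase plan: $38.06
Dental insurance premium: $264.14
Total deductions = $415.37 + $96.16 + $0.00 + $66.69 + $90.19 + $38.06 + $264.14 = $970.61
Net pay = $6,351.28 − $970.61 = $5,380.67

$5,380.67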